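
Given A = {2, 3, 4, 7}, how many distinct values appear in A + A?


A + A = {a + a' : a, a' ∈ A}; |A| = 4.
General bounds: 2|A| - 1 ≤ |A + A| ≤ |A|(|A|+1)/2, i.e. 7 ≤ |A + A| ≤ 10.
Lower bound 2|A|-1 is attained iff A is an arithmetic progression.
Enumerate sums a + a' for a ≤ a' (symmetric, so this suffices):
a = 2: 2+2=4, 2+3=5, 2+4=6, 2+7=9
a = 3: 3+3=6, 3+4=7, 3+7=10
a = 4: 4+4=8, 4+7=11
a = 7: 7+7=14
Distinct sums: {4, 5, 6, 7, 8, 9, 10, 11, 14}
|A + A| = 9

|A + A| = 9


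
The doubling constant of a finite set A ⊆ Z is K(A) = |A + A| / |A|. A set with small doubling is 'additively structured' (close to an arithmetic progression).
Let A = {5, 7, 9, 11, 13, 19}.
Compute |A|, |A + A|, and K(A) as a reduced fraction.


|A| = 6.
Compute A + A by enumerating all 36 pairs.
A + A = {10, 12, 14, 16, 18, 20, 22, 24, 26, 28, 30, 32, 38}, so |A + A| = 13.
K = |A + A| / |A| = 13/6 (already in lowest terms) ≈ 2.1667.
Reference: AP of size 6 gives K = 11/6 ≈ 1.8333; a fully generic set of size 6 gives K ≈ 3.5000.

|A| = 6, |A + A| = 13, K = 13/6.


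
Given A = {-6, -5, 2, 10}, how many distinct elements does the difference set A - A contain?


A - A = {a - a' : a, a' ∈ A}; |A| = 4.
Bounds: 2|A|-1 ≤ |A - A| ≤ |A|² - |A| + 1, i.e. 7 ≤ |A - A| ≤ 13.
Note: 0 ∈ A - A always (from a - a). The set is symmetric: if d ∈ A - A then -d ∈ A - A.
Enumerate nonzero differences d = a - a' with a > a' (then include -d):
Positive differences: {1, 7, 8, 15, 16}
Full difference set: {0} ∪ (positive diffs) ∪ (negative diffs).
|A - A| = 1 + 2·5 = 11 (matches direct enumeration: 11).

|A - A| = 11


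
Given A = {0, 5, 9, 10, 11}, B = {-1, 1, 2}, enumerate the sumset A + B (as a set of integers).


A + B = {a + b : a ∈ A, b ∈ B}.
Enumerate all |A|·|B| = 5·3 = 15 pairs (a, b) and collect distinct sums.
a = 0: 0+-1=-1, 0+1=1, 0+2=2
a = 5: 5+-1=4, 5+1=6, 5+2=7
a = 9: 9+-1=8, 9+1=10, 9+2=11
a = 10: 10+-1=9, 10+1=11, 10+2=12
a = 11: 11+-1=10, 11+1=12, 11+2=13
Collecting distinct sums: A + B = {-1, 1, 2, 4, 6, 7, 8, 9, 10, 11, 12, 13}
|A + B| = 12

A + B = {-1, 1, 2, 4, 6, 7, 8, 9, 10, 11, 12, 13}


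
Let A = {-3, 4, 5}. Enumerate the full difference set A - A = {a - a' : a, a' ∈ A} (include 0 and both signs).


A - A = {a - a' : a, a' ∈ A}.
Compute a - a' for each ordered pair (a, a'):
a = -3: -3--3=0, -3-4=-7, -3-5=-8
a = 4: 4--3=7, 4-4=0, 4-5=-1
a = 5: 5--3=8, 5-4=1, 5-5=0
Collecting distinct values (and noting 0 appears from a-a):
A - A = {-8, -7, -1, 0, 1, 7, 8}
|A - A| = 7

A - A = {-8, -7, -1, 0, 1, 7, 8}


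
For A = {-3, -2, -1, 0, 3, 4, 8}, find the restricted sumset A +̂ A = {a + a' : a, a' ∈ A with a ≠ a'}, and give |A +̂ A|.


Restricted sumset: A +̂ A = {a + a' : a ∈ A, a' ∈ A, a ≠ a'}.
Equivalently, take A + A and drop any sum 2a that is achievable ONLY as a + a for a ∈ A (i.e. sums representable only with equal summands).
Enumerate pairs (a, a') with a < a' (symmetric, so each unordered pair gives one sum; this covers all a ≠ a'):
  -3 + -2 = -5
  -3 + -1 = -4
  -3 + 0 = -3
  -3 + 3 = 0
  -3 + 4 = 1
  -3 + 8 = 5
  -2 + -1 = -3
  -2 + 0 = -2
  -2 + 3 = 1
  -2 + 4 = 2
  -2 + 8 = 6
  -1 + 0 = -1
  -1 + 3 = 2
  -1 + 4 = 3
  -1 + 8 = 7
  0 + 3 = 3
  0 + 4 = 4
  0 + 8 = 8
  3 + 4 = 7
  3 + 8 = 11
  4 + 8 = 12
Collected distinct sums: {-5, -4, -3, -2, -1, 0, 1, 2, 3, 4, 5, 6, 7, 8, 11, 12}
|A +̂ A| = 16
(Reference bound: |A +̂ A| ≥ 2|A| - 3 for |A| ≥ 2, with |A| = 7 giving ≥ 11.)

|A +̂ A| = 16


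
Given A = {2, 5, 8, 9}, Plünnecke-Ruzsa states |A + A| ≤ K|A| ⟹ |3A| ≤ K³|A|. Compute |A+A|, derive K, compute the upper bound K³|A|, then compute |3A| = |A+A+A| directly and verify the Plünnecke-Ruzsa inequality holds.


|A| = 4.
Step 1: Compute A + A by enumerating all 16 pairs.
A + A = {4, 7, 10, 11, 13, 14, 16, 17, 18}, so |A + A| = 9.
Step 2: Doubling constant K = |A + A|/|A| = 9/4 = 9/4 ≈ 2.2500.
Step 3: Plünnecke-Ruzsa gives |3A| ≤ K³·|A| = (2.2500)³ · 4 ≈ 45.5625.
Step 4: Compute 3A = A + A + A directly by enumerating all triples (a,b,c) ∈ A³; |3A| = 16.
Step 5: Check 16 ≤ 45.5625? Yes ✓.

K = 9/4, Plünnecke-Ruzsa bound K³|A| ≈ 45.5625, |3A| = 16, inequality holds.


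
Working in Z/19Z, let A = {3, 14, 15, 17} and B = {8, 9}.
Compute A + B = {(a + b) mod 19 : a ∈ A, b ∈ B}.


Work in Z/19Z: reduce every sum a + b modulo 19.
Enumerate all 8 pairs:
a = 3: 3+8=11, 3+9=12
a = 14: 14+8=3, 14+9=4
a = 15: 15+8=4, 15+9=5
a = 17: 17+8=6, 17+9=7
Distinct residues collected: {3, 4, 5, 6, 7, 11, 12}
|A + B| = 7 (out of 19 total residues).

A + B = {3, 4, 5, 6, 7, 11, 12}


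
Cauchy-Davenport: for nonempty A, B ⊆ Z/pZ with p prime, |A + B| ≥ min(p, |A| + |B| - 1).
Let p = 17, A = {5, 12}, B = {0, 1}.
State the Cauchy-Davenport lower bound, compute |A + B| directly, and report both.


Cauchy-Davenport: |A + B| ≥ min(p, |A| + |B| - 1) for A, B nonempty in Z/pZ.
|A| = 2, |B| = 2, p = 17.
CD lower bound = min(17, 2 + 2 - 1) = min(17, 3) = 3.
Compute A + B mod 17 directly:
a = 5: 5+0=5, 5+1=6
a = 12: 12+0=12, 12+1=13
A + B = {5, 6, 12, 13}, so |A + B| = 4.
Verify: 4 ≥ 3? Yes ✓.

CD lower bound = 3, actual |A + B| = 4.


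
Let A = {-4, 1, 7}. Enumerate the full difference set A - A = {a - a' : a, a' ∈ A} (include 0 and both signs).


A - A = {a - a' : a, a' ∈ A}.
Compute a - a' for each ordered pair (a, a'):
a = -4: -4--4=0, -4-1=-5, -4-7=-11
a = 1: 1--4=5, 1-1=0, 1-7=-6
a = 7: 7--4=11, 7-1=6, 7-7=0
Collecting distinct values (and noting 0 appears from a-a):
A - A = {-11, -6, -5, 0, 5, 6, 11}
|A - A| = 7

A - A = {-11, -6, -5, 0, 5, 6, 11}


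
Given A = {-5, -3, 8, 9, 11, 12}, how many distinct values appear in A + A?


A + A = {a + a' : a, a' ∈ A}; |A| = 6.
General bounds: 2|A| - 1 ≤ |A + A| ≤ |A|(|A|+1)/2, i.e. 11 ≤ |A + A| ≤ 21.
Lower bound 2|A|-1 is attained iff A is an arithmetic progression.
Enumerate sums a + a' for a ≤ a' (symmetric, so this suffices):
a = -5: -5+-5=-10, -5+-3=-8, -5+8=3, -5+9=4, -5+11=6, -5+12=7
a = -3: -3+-3=-6, -3+8=5, -3+9=6, -3+11=8, -3+12=9
a = 8: 8+8=16, 8+9=17, 8+11=19, 8+12=20
a = 9: 9+9=18, 9+11=20, 9+12=21
a = 11: 11+11=22, 11+12=23
a = 12: 12+12=24
Distinct sums: {-10, -8, -6, 3, 4, 5, 6, 7, 8, 9, 16, 17, 18, 19, 20, 21, 22, 23, 24}
|A + A| = 19

|A + A| = 19


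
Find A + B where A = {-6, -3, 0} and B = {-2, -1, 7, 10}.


A + B = {a + b : a ∈ A, b ∈ B}.
Enumerate all |A|·|B| = 3·4 = 12 pairs (a, b) and collect distinct sums.
a = -6: -6+-2=-8, -6+-1=-7, -6+7=1, -6+10=4
a = -3: -3+-2=-5, -3+-1=-4, -3+7=4, -3+10=7
a = 0: 0+-2=-2, 0+-1=-1, 0+7=7, 0+10=10
Collecting distinct sums: A + B = {-8, -7, -5, -4, -2, -1, 1, 4, 7, 10}
|A + B| = 10

A + B = {-8, -7, -5, -4, -2, -1, 1, 4, 7, 10}


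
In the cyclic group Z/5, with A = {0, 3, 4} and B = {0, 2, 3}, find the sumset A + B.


Work in Z/5Z: reduce every sum a + b modulo 5.
Enumerate all 9 pairs:
a = 0: 0+0=0, 0+2=2, 0+3=3
a = 3: 3+0=3, 3+2=0, 3+3=1
a = 4: 4+0=4, 4+2=1, 4+3=2
Distinct residues collected: {0, 1, 2, 3, 4}
|A + B| = 5 (out of 5 total residues).

A + B = {0, 1, 2, 3, 4}


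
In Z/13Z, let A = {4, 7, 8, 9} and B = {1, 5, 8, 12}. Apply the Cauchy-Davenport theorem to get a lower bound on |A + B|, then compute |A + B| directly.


Cauchy-Davenport: |A + B| ≥ min(p, |A| + |B| - 1) for A, B nonempty in Z/pZ.
|A| = 4, |B| = 4, p = 13.
CD lower bound = min(13, 4 + 4 - 1) = min(13, 7) = 7.
Compute A + B mod 13 directly:
a = 4: 4+1=5, 4+5=9, 4+8=12, 4+12=3
a = 7: 7+1=8, 7+5=12, 7+8=2, 7+12=6
a = 8: 8+1=9, 8+5=0, 8+8=3, 8+12=7
a = 9: 9+1=10, 9+5=1, 9+8=4, 9+12=8
A + B = {0, 1, 2, 3, 4, 5, 6, 7, 8, 9, 10, 12}, so |A + B| = 12.
Verify: 12 ≥ 7? Yes ✓.

CD lower bound = 7, actual |A + B| = 12.


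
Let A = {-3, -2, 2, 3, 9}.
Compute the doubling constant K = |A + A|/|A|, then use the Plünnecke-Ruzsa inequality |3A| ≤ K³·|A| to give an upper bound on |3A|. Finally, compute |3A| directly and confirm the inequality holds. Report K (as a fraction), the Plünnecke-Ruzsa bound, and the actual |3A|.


|A| = 5.
Step 1: Compute A + A by enumerating all 25 pairs.
A + A = {-6, -5, -4, -1, 0, 1, 4, 5, 6, 7, 11, 12, 18}, so |A + A| = 13.
Step 2: Doubling constant K = |A + A|/|A| = 13/5 = 13/5 ≈ 2.6000.
Step 3: Plünnecke-Ruzsa gives |3A| ≤ K³·|A| = (2.6000)³ · 5 ≈ 87.8800.
Step 4: Compute 3A = A + A + A directly by enumerating all triples (a,b,c) ∈ A³; |3A| = 25.
Step 5: Check 25 ≤ 87.8800? Yes ✓.

K = 13/5, Plünnecke-Ruzsa bound K³|A| ≈ 87.8800, |3A| = 25, inequality holds.


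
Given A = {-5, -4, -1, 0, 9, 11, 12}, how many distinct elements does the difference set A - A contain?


A - A = {a - a' : a, a' ∈ A}; |A| = 7.
Bounds: 2|A|-1 ≤ |A - A| ≤ |A|² - |A| + 1, i.e. 13 ≤ |A - A| ≤ 43.
Note: 0 ∈ A - A always (from a - a). The set is symmetric: if d ∈ A - A then -d ∈ A - A.
Enumerate nonzero differences d = a - a' with a > a' (then include -d):
Positive differences: {1, 2, 3, 4, 5, 9, 10, 11, 12, 13, 14, 15, 16, 17}
Full difference set: {0} ∪ (positive diffs) ∪ (negative diffs).
|A - A| = 1 + 2·14 = 29 (matches direct enumeration: 29).

|A - A| = 29


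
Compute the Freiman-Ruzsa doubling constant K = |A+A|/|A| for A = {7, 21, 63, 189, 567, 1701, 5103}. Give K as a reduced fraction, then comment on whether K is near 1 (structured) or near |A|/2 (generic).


|A| = 7.
Compute A + A by enumerating all 49 pairs.
A + A = {14, 28, 42, 70, 84, 126, 196, 210, 252, 378, 574, 588, 630, 756, 1134, 1708, 1722, 1764, 1890, 2268, 3402, 5110, 5124, 5166, 5292, 5670, 6804, 10206}, so |A + A| = 28.
K = |A + A| / |A| = 28/7 = 4/1 ≈ 4.0000.
Reference: AP of size 7 gives K = 13/7 ≈ 1.8571; a fully generic set of size 7 gives K ≈ 4.0000.

|A| = 7, |A + A| = 28, K = 28/7 = 4/1.


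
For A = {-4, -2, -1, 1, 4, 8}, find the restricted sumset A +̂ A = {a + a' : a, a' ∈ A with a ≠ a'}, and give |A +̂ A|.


Restricted sumset: A +̂ A = {a + a' : a ∈ A, a' ∈ A, a ≠ a'}.
Equivalently, take A + A and drop any sum 2a that is achievable ONLY as a + a for a ∈ A (i.e. sums representable only with equal summands).
Enumerate pairs (a, a') with a < a' (symmetric, so each unordered pair gives one sum; this covers all a ≠ a'):
  -4 + -2 = -6
  -4 + -1 = -5
  -4 + 1 = -3
  -4 + 4 = 0
  -4 + 8 = 4
  -2 + -1 = -3
  -2 + 1 = -1
  -2 + 4 = 2
  -2 + 8 = 6
  -1 + 1 = 0
  -1 + 4 = 3
  -1 + 8 = 7
  1 + 4 = 5
  1 + 8 = 9
  4 + 8 = 12
Collected distinct sums: {-6, -5, -3, -1, 0, 2, 3, 4, 5, 6, 7, 9, 12}
|A +̂ A| = 13
(Reference bound: |A +̂ A| ≥ 2|A| - 3 for |A| ≥ 2, with |A| = 6 giving ≥ 9.)

|A +̂ A| = 13


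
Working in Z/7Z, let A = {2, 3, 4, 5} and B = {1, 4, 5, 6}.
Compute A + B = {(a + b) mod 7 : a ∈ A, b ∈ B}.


Work in Z/7Z: reduce every sum a + b modulo 7.
Enumerate all 16 pairs:
a = 2: 2+1=3, 2+4=6, 2+5=0, 2+6=1
a = 3: 3+1=4, 3+4=0, 3+5=1, 3+6=2
a = 4: 4+1=5, 4+4=1, 4+5=2, 4+6=3
a = 5: 5+1=6, 5+4=2, 5+5=3, 5+6=4
Distinct residues collected: {0, 1, 2, 3, 4, 5, 6}
|A + B| = 7 (out of 7 total residues).

A + B = {0, 1, 2, 3, 4, 5, 6}


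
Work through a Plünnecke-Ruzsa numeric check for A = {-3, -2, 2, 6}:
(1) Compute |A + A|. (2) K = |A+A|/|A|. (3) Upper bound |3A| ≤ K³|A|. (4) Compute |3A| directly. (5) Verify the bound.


|A| = 4.
Step 1: Compute A + A by enumerating all 16 pairs.
A + A = {-6, -5, -4, -1, 0, 3, 4, 8, 12}, so |A + A| = 9.
Step 2: Doubling constant K = |A + A|/|A| = 9/4 = 9/4 ≈ 2.2500.
Step 3: Plünnecke-Ruzsa gives |3A| ≤ K³·|A| = (2.2500)³ · 4 ≈ 45.5625.
Step 4: Compute 3A = A + A + A directly by enumerating all triples (a,b,c) ∈ A³; |3A| = 16.
Step 5: Check 16 ≤ 45.5625? Yes ✓.

K = 9/4, Plünnecke-Ruzsa bound K³|A| ≈ 45.5625, |3A| = 16, inequality holds.


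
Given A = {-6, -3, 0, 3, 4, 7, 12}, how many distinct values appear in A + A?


A + A = {a + a' : a, a' ∈ A}; |A| = 7.
General bounds: 2|A| - 1 ≤ |A + A| ≤ |A|(|A|+1)/2, i.e. 13 ≤ |A + A| ≤ 28.
Lower bound 2|A|-1 is attained iff A is an arithmetic progression.
Enumerate sums a + a' for a ≤ a' (symmetric, so this suffices):
a = -6: -6+-6=-12, -6+-3=-9, -6+0=-6, -6+3=-3, -6+4=-2, -6+7=1, -6+12=6
a = -3: -3+-3=-6, -3+0=-3, -3+3=0, -3+4=1, -3+7=4, -3+12=9
a = 0: 0+0=0, 0+3=3, 0+4=4, 0+7=7, 0+12=12
a = 3: 3+3=6, 3+4=7, 3+7=10, 3+12=15
a = 4: 4+4=8, 4+7=11, 4+12=16
a = 7: 7+7=14, 7+12=19
a = 12: 12+12=24
Distinct sums: {-12, -9, -6, -3, -2, 0, 1, 3, 4, 6, 7, 8, 9, 10, 11, 12, 14, 15, 16, 19, 24}
|A + A| = 21

|A + A| = 21


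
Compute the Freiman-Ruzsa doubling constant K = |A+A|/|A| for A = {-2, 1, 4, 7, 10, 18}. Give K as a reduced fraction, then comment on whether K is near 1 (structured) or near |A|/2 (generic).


|A| = 6.
Compute A + A by enumerating all 36 pairs.
A + A = {-4, -1, 2, 5, 8, 11, 14, 16, 17, 19, 20, 22, 25, 28, 36}, so |A + A| = 15.
K = |A + A| / |A| = 15/6 = 5/2 ≈ 2.5000.
Reference: AP of size 6 gives K = 11/6 ≈ 1.8333; a fully generic set of size 6 gives K ≈ 3.5000.

|A| = 6, |A + A| = 15, K = 15/6 = 5/2.


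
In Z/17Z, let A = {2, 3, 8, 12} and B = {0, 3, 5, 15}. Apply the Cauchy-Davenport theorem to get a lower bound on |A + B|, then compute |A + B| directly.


Cauchy-Davenport: |A + B| ≥ min(p, |A| + |B| - 1) for A, B nonempty in Z/pZ.
|A| = 4, |B| = 4, p = 17.
CD lower bound = min(17, 4 + 4 - 1) = min(17, 7) = 7.
Compute A + B mod 17 directly:
a = 2: 2+0=2, 2+3=5, 2+5=7, 2+15=0
a = 3: 3+0=3, 3+3=6, 3+5=8, 3+15=1
a = 8: 8+0=8, 8+3=11, 8+5=13, 8+15=6
a = 12: 12+0=12, 12+3=15, 12+5=0, 12+15=10
A + B = {0, 1, 2, 3, 5, 6, 7, 8, 10, 11, 12, 13, 15}, so |A + B| = 13.
Verify: 13 ≥ 7? Yes ✓.

CD lower bound = 7, actual |A + B| = 13.


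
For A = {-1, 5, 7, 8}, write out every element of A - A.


A - A = {a - a' : a, a' ∈ A}.
Compute a - a' for each ordered pair (a, a'):
a = -1: -1--1=0, -1-5=-6, -1-7=-8, -1-8=-9
a = 5: 5--1=6, 5-5=0, 5-7=-2, 5-8=-3
a = 7: 7--1=8, 7-5=2, 7-7=0, 7-8=-1
a = 8: 8--1=9, 8-5=3, 8-7=1, 8-8=0
Collecting distinct values (and noting 0 appears from a-a):
A - A = {-9, -8, -6, -3, -2, -1, 0, 1, 2, 3, 6, 8, 9}
|A - A| = 13

A - A = {-9, -8, -6, -3, -2, -1, 0, 1, 2, 3, 6, 8, 9}


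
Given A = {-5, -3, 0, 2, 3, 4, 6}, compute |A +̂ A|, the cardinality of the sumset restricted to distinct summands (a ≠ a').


Restricted sumset: A +̂ A = {a + a' : a ∈ A, a' ∈ A, a ≠ a'}.
Equivalently, take A + A and drop any sum 2a that is achievable ONLY as a + a for a ∈ A (i.e. sums representable only with equal summands).
Enumerate pairs (a, a') with a < a' (symmetric, so each unordered pair gives one sum; this covers all a ≠ a'):
  -5 + -3 = -8
  -5 + 0 = -5
  -5 + 2 = -3
  -5 + 3 = -2
  -5 + 4 = -1
  -5 + 6 = 1
  -3 + 0 = -3
  -3 + 2 = -1
  -3 + 3 = 0
  -3 + 4 = 1
  -3 + 6 = 3
  0 + 2 = 2
  0 + 3 = 3
  0 + 4 = 4
  0 + 6 = 6
  2 + 3 = 5
  2 + 4 = 6
  2 + 6 = 8
  3 + 4 = 7
  3 + 6 = 9
  4 + 6 = 10
Collected distinct sums: {-8, -5, -3, -2, -1, 0, 1, 2, 3, 4, 5, 6, 7, 8, 9, 10}
|A +̂ A| = 16
(Reference bound: |A +̂ A| ≥ 2|A| - 3 for |A| ≥ 2, with |A| = 7 giving ≥ 11.)

|A +̂ A| = 16


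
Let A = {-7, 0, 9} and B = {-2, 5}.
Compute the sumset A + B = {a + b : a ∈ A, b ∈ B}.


A + B = {a + b : a ∈ A, b ∈ B}.
Enumerate all |A|·|B| = 3·2 = 6 pairs (a, b) and collect distinct sums.
a = -7: -7+-2=-9, -7+5=-2
a = 0: 0+-2=-2, 0+5=5
a = 9: 9+-2=7, 9+5=14
Collecting distinct sums: A + B = {-9, -2, 5, 7, 14}
|A + B| = 5

A + B = {-9, -2, 5, 7, 14}


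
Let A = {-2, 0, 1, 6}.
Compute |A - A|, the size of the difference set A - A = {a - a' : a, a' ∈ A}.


A - A = {a - a' : a, a' ∈ A}; |A| = 4.
Bounds: 2|A|-1 ≤ |A - A| ≤ |A|² - |A| + 1, i.e. 7 ≤ |A - A| ≤ 13.
Note: 0 ∈ A - A always (from a - a). The set is symmetric: if d ∈ A - A then -d ∈ A - A.
Enumerate nonzero differences d = a - a' with a > a' (then include -d):
Positive differences: {1, 2, 3, 5, 6, 8}
Full difference set: {0} ∪ (positive diffs) ∪ (negative diffs).
|A - A| = 1 + 2·6 = 13 (matches direct enumeration: 13).

|A - A| = 13


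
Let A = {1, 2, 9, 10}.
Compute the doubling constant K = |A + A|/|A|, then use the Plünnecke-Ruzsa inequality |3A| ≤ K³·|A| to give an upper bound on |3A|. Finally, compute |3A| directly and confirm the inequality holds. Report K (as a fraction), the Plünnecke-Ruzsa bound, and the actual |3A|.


|A| = 4.
Step 1: Compute A + A by enumerating all 16 pairs.
A + A = {2, 3, 4, 10, 11, 12, 18, 19, 20}, so |A + A| = 9.
Step 2: Doubling constant K = |A + A|/|A| = 9/4 = 9/4 ≈ 2.2500.
Step 3: Plünnecke-Ruzsa gives |3A| ≤ K³·|A| = (2.2500)³ · 4 ≈ 45.5625.
Step 4: Compute 3A = A + A + A directly by enumerating all triples (a,b,c) ∈ A³; |3A| = 16.
Step 5: Check 16 ≤ 45.5625? Yes ✓.

K = 9/4, Plünnecke-Ruzsa bound K³|A| ≈ 45.5625, |3A| = 16, inequality holds.


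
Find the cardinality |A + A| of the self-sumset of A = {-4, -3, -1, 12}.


A + A = {a + a' : a, a' ∈ A}; |A| = 4.
General bounds: 2|A| - 1 ≤ |A + A| ≤ |A|(|A|+1)/2, i.e. 7 ≤ |A + A| ≤ 10.
Lower bound 2|A|-1 is attained iff A is an arithmetic progression.
Enumerate sums a + a' for a ≤ a' (symmetric, so this suffices):
a = -4: -4+-4=-8, -4+-3=-7, -4+-1=-5, -4+12=8
a = -3: -3+-3=-6, -3+-1=-4, -3+12=9
a = -1: -1+-1=-2, -1+12=11
a = 12: 12+12=24
Distinct sums: {-8, -7, -6, -5, -4, -2, 8, 9, 11, 24}
|A + A| = 10

|A + A| = 10


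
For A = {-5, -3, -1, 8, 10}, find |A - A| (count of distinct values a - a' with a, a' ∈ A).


A - A = {a - a' : a, a' ∈ A}; |A| = 5.
Bounds: 2|A|-1 ≤ |A - A| ≤ |A|² - |A| + 1, i.e. 9 ≤ |A - A| ≤ 21.
Note: 0 ∈ A - A always (from a - a). The set is symmetric: if d ∈ A - A then -d ∈ A - A.
Enumerate nonzero differences d = a - a' with a > a' (then include -d):
Positive differences: {2, 4, 9, 11, 13, 15}
Full difference set: {0} ∪ (positive diffs) ∪ (negative diffs).
|A - A| = 1 + 2·6 = 13 (matches direct enumeration: 13).

|A - A| = 13


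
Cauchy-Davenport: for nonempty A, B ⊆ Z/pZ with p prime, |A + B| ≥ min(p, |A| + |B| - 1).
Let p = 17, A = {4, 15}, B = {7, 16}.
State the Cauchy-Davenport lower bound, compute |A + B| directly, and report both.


Cauchy-Davenport: |A + B| ≥ min(p, |A| + |B| - 1) for A, B nonempty in Z/pZ.
|A| = 2, |B| = 2, p = 17.
CD lower bound = min(17, 2 + 2 - 1) = min(17, 3) = 3.
Compute A + B mod 17 directly:
a = 4: 4+7=11, 4+16=3
a = 15: 15+7=5, 15+16=14
A + B = {3, 5, 11, 14}, so |A + B| = 4.
Verify: 4 ≥ 3? Yes ✓.

CD lower bound = 3, actual |A + B| = 4.


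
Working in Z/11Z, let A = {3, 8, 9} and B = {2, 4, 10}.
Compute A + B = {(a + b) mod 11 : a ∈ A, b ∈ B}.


Work in Z/11Z: reduce every sum a + b modulo 11.
Enumerate all 9 pairs:
a = 3: 3+2=5, 3+4=7, 3+10=2
a = 8: 8+2=10, 8+4=1, 8+10=7
a = 9: 9+2=0, 9+4=2, 9+10=8
Distinct residues collected: {0, 1, 2, 5, 7, 8, 10}
|A + B| = 7 (out of 11 total residues).

A + B = {0, 1, 2, 5, 7, 8, 10}


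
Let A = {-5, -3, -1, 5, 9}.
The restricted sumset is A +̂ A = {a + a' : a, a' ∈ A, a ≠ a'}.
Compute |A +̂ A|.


Restricted sumset: A +̂ A = {a + a' : a ∈ A, a' ∈ A, a ≠ a'}.
Equivalently, take A + A and drop any sum 2a that is achievable ONLY as a + a for a ∈ A (i.e. sums representable only with equal summands).
Enumerate pairs (a, a') with a < a' (symmetric, so each unordered pair gives one sum; this covers all a ≠ a'):
  -5 + -3 = -8
  -5 + -1 = -6
  -5 + 5 = 0
  -5 + 9 = 4
  -3 + -1 = -4
  -3 + 5 = 2
  -3 + 9 = 6
  -1 + 5 = 4
  -1 + 9 = 8
  5 + 9 = 14
Collected distinct sums: {-8, -6, -4, 0, 2, 4, 6, 8, 14}
|A +̂ A| = 9
(Reference bound: |A +̂ A| ≥ 2|A| - 3 for |A| ≥ 2, with |A| = 5 giving ≥ 7.)

|A +̂ A| = 9


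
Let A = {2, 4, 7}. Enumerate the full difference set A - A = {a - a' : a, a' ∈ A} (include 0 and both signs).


A - A = {a - a' : a, a' ∈ A}.
Compute a - a' for each ordered pair (a, a'):
a = 2: 2-2=0, 2-4=-2, 2-7=-5
a = 4: 4-2=2, 4-4=0, 4-7=-3
a = 7: 7-2=5, 7-4=3, 7-7=0
Collecting distinct values (and noting 0 appears from a-a):
A - A = {-5, -3, -2, 0, 2, 3, 5}
|A - A| = 7

A - A = {-5, -3, -2, 0, 2, 3, 5}


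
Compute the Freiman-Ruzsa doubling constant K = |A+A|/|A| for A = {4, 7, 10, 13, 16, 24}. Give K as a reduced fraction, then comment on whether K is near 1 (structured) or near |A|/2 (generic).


|A| = 6.
Compute A + A by enumerating all 36 pairs.
A + A = {8, 11, 14, 17, 20, 23, 26, 28, 29, 31, 32, 34, 37, 40, 48}, so |A + A| = 15.
K = |A + A| / |A| = 15/6 = 5/2 ≈ 2.5000.
Reference: AP of size 6 gives K = 11/6 ≈ 1.8333; a fully generic set of size 6 gives K ≈ 3.5000.

|A| = 6, |A + A| = 15, K = 15/6 = 5/2.


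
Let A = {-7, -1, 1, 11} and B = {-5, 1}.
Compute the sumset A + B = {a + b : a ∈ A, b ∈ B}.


A + B = {a + b : a ∈ A, b ∈ B}.
Enumerate all |A|·|B| = 4·2 = 8 pairs (a, b) and collect distinct sums.
a = -7: -7+-5=-12, -7+1=-6
a = -1: -1+-5=-6, -1+1=0
a = 1: 1+-5=-4, 1+1=2
a = 11: 11+-5=6, 11+1=12
Collecting distinct sums: A + B = {-12, -6, -4, 0, 2, 6, 12}
|A + B| = 7

A + B = {-12, -6, -4, 0, 2, 6, 12}


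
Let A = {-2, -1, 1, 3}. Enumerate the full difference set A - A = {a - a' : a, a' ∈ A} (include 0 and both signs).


A - A = {a - a' : a, a' ∈ A}.
Compute a - a' for each ordered pair (a, a'):
a = -2: -2--2=0, -2--1=-1, -2-1=-3, -2-3=-5
a = -1: -1--2=1, -1--1=0, -1-1=-2, -1-3=-4
a = 1: 1--2=3, 1--1=2, 1-1=0, 1-3=-2
a = 3: 3--2=5, 3--1=4, 3-1=2, 3-3=0
Collecting distinct values (and noting 0 appears from a-a):
A - A = {-5, -4, -3, -2, -1, 0, 1, 2, 3, 4, 5}
|A - A| = 11

A - A = {-5, -4, -3, -2, -1, 0, 1, 2, 3, 4, 5}


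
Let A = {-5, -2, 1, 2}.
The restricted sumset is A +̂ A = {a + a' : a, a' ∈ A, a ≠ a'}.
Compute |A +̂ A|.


Restricted sumset: A +̂ A = {a + a' : a ∈ A, a' ∈ A, a ≠ a'}.
Equivalently, take A + A and drop any sum 2a that is achievable ONLY as a + a for a ∈ A (i.e. sums representable only with equal summands).
Enumerate pairs (a, a') with a < a' (symmetric, so each unordered pair gives one sum; this covers all a ≠ a'):
  -5 + -2 = -7
  -5 + 1 = -4
  -5 + 2 = -3
  -2 + 1 = -1
  -2 + 2 = 0
  1 + 2 = 3
Collected distinct sums: {-7, -4, -3, -1, 0, 3}
|A +̂ A| = 6
(Reference bound: |A +̂ A| ≥ 2|A| - 3 for |A| ≥ 2, with |A| = 4 giving ≥ 5.)

|A +̂ A| = 6


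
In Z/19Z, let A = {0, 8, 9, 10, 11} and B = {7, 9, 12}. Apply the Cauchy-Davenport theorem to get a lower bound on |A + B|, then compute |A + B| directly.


Cauchy-Davenport: |A + B| ≥ min(p, |A| + |B| - 1) for A, B nonempty in Z/pZ.
|A| = 5, |B| = 3, p = 19.
CD lower bound = min(19, 5 + 3 - 1) = min(19, 7) = 7.
Compute A + B mod 19 directly:
a = 0: 0+7=7, 0+9=9, 0+12=12
a = 8: 8+7=15, 8+9=17, 8+12=1
a = 9: 9+7=16, 9+9=18, 9+12=2
a = 10: 10+7=17, 10+9=0, 10+12=3
a = 11: 11+7=18, 11+9=1, 11+12=4
A + B = {0, 1, 2, 3, 4, 7, 9, 12, 15, 16, 17, 18}, so |A + B| = 12.
Verify: 12 ≥ 7? Yes ✓.

CD lower bound = 7, actual |A + B| = 12.


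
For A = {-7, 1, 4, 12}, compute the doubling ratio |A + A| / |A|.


|A| = 4.
Compute A + A by enumerating all 16 pairs.
A + A = {-14, -6, -3, 2, 5, 8, 13, 16, 24}, so |A + A| = 9.
K = |A + A| / |A| = 9/4 (already in lowest terms) ≈ 2.2500.
Reference: AP of size 4 gives K = 7/4 ≈ 1.7500; a fully generic set of size 4 gives K ≈ 2.5000.

|A| = 4, |A + A| = 9, K = 9/4.


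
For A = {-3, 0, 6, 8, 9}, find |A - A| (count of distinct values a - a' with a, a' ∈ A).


A - A = {a - a' : a, a' ∈ A}; |A| = 5.
Bounds: 2|A|-1 ≤ |A - A| ≤ |A|² - |A| + 1, i.e. 9 ≤ |A - A| ≤ 21.
Note: 0 ∈ A - A always (from a - a). The set is symmetric: if d ∈ A - A then -d ∈ A - A.
Enumerate nonzero differences d = a - a' with a > a' (then include -d):
Positive differences: {1, 2, 3, 6, 8, 9, 11, 12}
Full difference set: {0} ∪ (positive diffs) ∪ (negative diffs).
|A - A| = 1 + 2·8 = 17 (matches direct enumeration: 17).

|A - A| = 17


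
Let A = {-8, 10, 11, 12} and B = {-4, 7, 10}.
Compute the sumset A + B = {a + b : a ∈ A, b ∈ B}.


A + B = {a + b : a ∈ A, b ∈ B}.
Enumerate all |A|·|B| = 4·3 = 12 pairs (a, b) and collect distinct sums.
a = -8: -8+-4=-12, -8+7=-1, -8+10=2
a = 10: 10+-4=6, 10+7=17, 10+10=20
a = 11: 11+-4=7, 11+7=18, 11+10=21
a = 12: 12+-4=8, 12+7=19, 12+10=22
Collecting distinct sums: A + B = {-12, -1, 2, 6, 7, 8, 17, 18, 19, 20, 21, 22}
|A + B| = 12

A + B = {-12, -1, 2, 6, 7, 8, 17, 18, 19, 20, 21, 22}


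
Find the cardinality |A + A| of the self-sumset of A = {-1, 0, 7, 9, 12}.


A + A = {a + a' : a, a' ∈ A}; |A| = 5.
General bounds: 2|A| - 1 ≤ |A + A| ≤ |A|(|A|+1)/2, i.e. 9 ≤ |A + A| ≤ 15.
Lower bound 2|A|-1 is attained iff A is an arithmetic progression.
Enumerate sums a + a' for a ≤ a' (symmetric, so this suffices):
a = -1: -1+-1=-2, -1+0=-1, -1+7=6, -1+9=8, -1+12=11
a = 0: 0+0=0, 0+7=7, 0+9=9, 0+12=12
a = 7: 7+7=14, 7+9=16, 7+12=19
a = 9: 9+9=18, 9+12=21
a = 12: 12+12=24
Distinct sums: {-2, -1, 0, 6, 7, 8, 9, 11, 12, 14, 16, 18, 19, 21, 24}
|A + A| = 15

|A + A| = 15


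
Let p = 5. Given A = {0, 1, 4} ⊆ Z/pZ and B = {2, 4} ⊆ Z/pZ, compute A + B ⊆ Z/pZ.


Work in Z/5Z: reduce every sum a + b modulo 5.
Enumerate all 6 pairs:
a = 0: 0+2=2, 0+4=4
a = 1: 1+2=3, 1+4=0
a = 4: 4+2=1, 4+4=3
Distinct residues collected: {0, 1, 2, 3, 4}
|A + B| = 5 (out of 5 total residues).

A + B = {0, 1, 2, 3, 4}


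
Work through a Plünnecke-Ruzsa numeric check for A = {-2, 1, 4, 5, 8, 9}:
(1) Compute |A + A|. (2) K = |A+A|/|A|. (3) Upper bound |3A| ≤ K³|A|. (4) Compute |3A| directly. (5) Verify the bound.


|A| = 6.
Step 1: Compute A + A by enumerating all 36 pairs.
A + A = {-4, -1, 2, 3, 5, 6, 7, 8, 9, 10, 12, 13, 14, 16, 17, 18}, so |A + A| = 16.
Step 2: Doubling constant K = |A + A|/|A| = 16/6 = 16/6 ≈ 2.6667.
Step 3: Plünnecke-Ruzsa gives |3A| ≤ K³·|A| = (2.6667)³ · 6 ≈ 113.7778.
Step 4: Compute 3A = A + A + A directly by enumerating all triples (a,b,c) ∈ A³; |3A| = 29.
Step 5: Check 29 ≤ 113.7778? Yes ✓.

K = 16/6, Plünnecke-Ruzsa bound K³|A| ≈ 113.7778, |3A| = 29, inequality holds.


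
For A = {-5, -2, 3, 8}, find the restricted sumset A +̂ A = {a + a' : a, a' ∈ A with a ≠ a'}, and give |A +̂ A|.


Restricted sumset: A +̂ A = {a + a' : a ∈ A, a' ∈ A, a ≠ a'}.
Equivalently, take A + A and drop any sum 2a that is achievable ONLY as a + a for a ∈ A (i.e. sums representable only with equal summands).
Enumerate pairs (a, a') with a < a' (symmetric, so each unordered pair gives one sum; this covers all a ≠ a'):
  -5 + -2 = -7
  -5 + 3 = -2
  -5 + 8 = 3
  -2 + 3 = 1
  -2 + 8 = 6
  3 + 8 = 11
Collected distinct sums: {-7, -2, 1, 3, 6, 11}
|A +̂ A| = 6
(Reference bound: |A +̂ A| ≥ 2|A| - 3 for |A| ≥ 2, with |A| = 4 giving ≥ 5.)

|A +̂ A| = 6


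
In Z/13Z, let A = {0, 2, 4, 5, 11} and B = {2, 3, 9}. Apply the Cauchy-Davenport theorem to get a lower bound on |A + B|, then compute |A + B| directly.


Cauchy-Davenport: |A + B| ≥ min(p, |A| + |B| - 1) for A, B nonempty in Z/pZ.
|A| = 5, |B| = 3, p = 13.
CD lower bound = min(13, 5 + 3 - 1) = min(13, 7) = 7.
Compute A + B mod 13 directly:
a = 0: 0+2=2, 0+3=3, 0+9=9
a = 2: 2+2=4, 2+3=5, 2+9=11
a = 4: 4+2=6, 4+3=7, 4+9=0
a = 5: 5+2=7, 5+3=8, 5+9=1
a = 11: 11+2=0, 11+3=1, 11+9=7
A + B = {0, 1, 2, 3, 4, 5, 6, 7, 8, 9, 11}, so |A + B| = 11.
Verify: 11 ≥ 7? Yes ✓.

CD lower bound = 7, actual |A + B| = 11.


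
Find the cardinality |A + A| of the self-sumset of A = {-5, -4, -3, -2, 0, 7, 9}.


A + A = {a + a' : a, a' ∈ A}; |A| = 7.
General bounds: 2|A| - 1 ≤ |A + A| ≤ |A|(|A|+1)/2, i.e. 13 ≤ |A + A| ≤ 28.
Lower bound 2|A|-1 is attained iff A is an arithmetic progression.
Enumerate sums a + a' for a ≤ a' (symmetric, so this suffices):
a = -5: -5+-5=-10, -5+-4=-9, -5+-3=-8, -5+-2=-7, -5+0=-5, -5+7=2, -5+9=4
a = -4: -4+-4=-8, -4+-3=-7, -4+-2=-6, -4+0=-4, -4+7=3, -4+9=5
a = -3: -3+-3=-6, -3+-2=-5, -3+0=-3, -3+7=4, -3+9=6
a = -2: -2+-2=-4, -2+0=-2, -2+7=5, -2+9=7
a = 0: 0+0=0, 0+7=7, 0+9=9
a = 7: 7+7=14, 7+9=16
a = 9: 9+9=18
Distinct sums: {-10, -9, -8, -7, -6, -5, -4, -3, -2, 0, 2, 3, 4, 5, 6, 7, 9, 14, 16, 18}
|A + A| = 20

|A + A| = 20


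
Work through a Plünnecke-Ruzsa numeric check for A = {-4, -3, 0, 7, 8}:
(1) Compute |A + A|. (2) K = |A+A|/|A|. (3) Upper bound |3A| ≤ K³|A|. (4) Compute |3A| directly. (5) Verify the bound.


|A| = 5.
Step 1: Compute A + A by enumerating all 25 pairs.
A + A = {-8, -7, -6, -4, -3, 0, 3, 4, 5, 7, 8, 14, 15, 16}, so |A + A| = 14.
Step 2: Doubling constant K = |A + A|/|A| = 14/5 = 14/5 ≈ 2.8000.
Step 3: Plünnecke-Ruzsa gives |3A| ≤ K³·|A| = (2.8000)³ · 5 ≈ 109.7600.
Step 4: Compute 3A = A + A + A directly by enumerating all triples (a,b,c) ∈ A³; |3A| = 29.
Step 5: Check 29 ≤ 109.7600? Yes ✓.

K = 14/5, Plünnecke-Ruzsa bound K³|A| ≈ 109.7600, |3A| = 29, inequality holds.


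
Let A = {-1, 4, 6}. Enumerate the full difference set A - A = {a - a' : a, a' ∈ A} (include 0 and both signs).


A - A = {a - a' : a, a' ∈ A}.
Compute a - a' for each ordered pair (a, a'):
a = -1: -1--1=0, -1-4=-5, -1-6=-7
a = 4: 4--1=5, 4-4=0, 4-6=-2
a = 6: 6--1=7, 6-4=2, 6-6=0
Collecting distinct values (and noting 0 appears from a-a):
A - A = {-7, -5, -2, 0, 2, 5, 7}
|A - A| = 7

A - A = {-7, -5, -2, 0, 2, 5, 7}


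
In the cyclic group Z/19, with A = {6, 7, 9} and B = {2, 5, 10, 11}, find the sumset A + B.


Work in Z/19Z: reduce every sum a + b modulo 19.
Enumerate all 12 pairs:
a = 6: 6+2=8, 6+5=11, 6+10=16, 6+11=17
a = 7: 7+2=9, 7+5=12, 7+10=17, 7+11=18
a = 9: 9+2=11, 9+5=14, 9+10=0, 9+11=1
Distinct residues collected: {0, 1, 8, 9, 11, 12, 14, 16, 17, 18}
|A + B| = 10 (out of 19 total residues).

A + B = {0, 1, 8, 9, 11, 12, 14, 16, 17, 18}


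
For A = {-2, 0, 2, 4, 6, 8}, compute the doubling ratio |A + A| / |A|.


|A| = 6.
Compute A + A by enumerating all 36 pairs.
A + A = {-4, -2, 0, 2, 4, 6, 8, 10, 12, 14, 16}, so |A + A| = 11.
K = |A + A| / |A| = 11/6 (already in lowest terms) ≈ 1.8333.
Reference: AP of size 6 gives K = 11/6 ≈ 1.8333; a fully generic set of size 6 gives K ≈ 3.5000.

|A| = 6, |A + A| = 11, K = 11/6.


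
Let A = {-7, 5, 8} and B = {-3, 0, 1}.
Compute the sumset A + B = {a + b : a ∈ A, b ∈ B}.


A + B = {a + b : a ∈ A, b ∈ B}.
Enumerate all |A|·|B| = 3·3 = 9 pairs (a, b) and collect distinct sums.
a = -7: -7+-3=-10, -7+0=-7, -7+1=-6
a = 5: 5+-3=2, 5+0=5, 5+1=6
a = 8: 8+-3=5, 8+0=8, 8+1=9
Collecting distinct sums: A + B = {-10, -7, -6, 2, 5, 6, 8, 9}
|A + B| = 8

A + B = {-10, -7, -6, 2, 5, 6, 8, 9}


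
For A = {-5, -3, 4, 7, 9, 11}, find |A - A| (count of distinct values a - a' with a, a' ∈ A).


A - A = {a - a' : a, a' ∈ A}; |A| = 6.
Bounds: 2|A|-1 ≤ |A - A| ≤ |A|² - |A| + 1, i.e. 11 ≤ |A - A| ≤ 31.
Note: 0 ∈ A - A always (from a - a). The set is symmetric: if d ∈ A - A then -d ∈ A - A.
Enumerate nonzero differences d = a - a' with a > a' (then include -d):
Positive differences: {2, 3, 4, 5, 7, 9, 10, 12, 14, 16}
Full difference set: {0} ∪ (positive diffs) ∪ (negative diffs).
|A - A| = 1 + 2·10 = 21 (matches direct enumeration: 21).

|A - A| = 21


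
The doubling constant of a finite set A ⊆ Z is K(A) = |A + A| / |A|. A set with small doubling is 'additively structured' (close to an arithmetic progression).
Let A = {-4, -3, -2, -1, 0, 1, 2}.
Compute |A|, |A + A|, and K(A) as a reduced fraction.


|A| = 7.
Compute A + A by enumerating all 49 pairs.
A + A = {-8, -7, -6, -5, -4, -3, -2, -1, 0, 1, 2, 3, 4}, so |A + A| = 13.
K = |A + A| / |A| = 13/7 (already in lowest terms) ≈ 1.8571.
Reference: AP of size 7 gives K = 13/7 ≈ 1.8571; a fully generic set of size 7 gives K ≈ 4.0000.

|A| = 7, |A + A| = 13, K = 13/7.


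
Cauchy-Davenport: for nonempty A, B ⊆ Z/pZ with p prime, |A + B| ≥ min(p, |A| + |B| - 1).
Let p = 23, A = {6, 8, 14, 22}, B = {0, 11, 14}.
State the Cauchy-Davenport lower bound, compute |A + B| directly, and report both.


Cauchy-Davenport: |A + B| ≥ min(p, |A| + |B| - 1) for A, B nonempty in Z/pZ.
|A| = 4, |B| = 3, p = 23.
CD lower bound = min(23, 4 + 3 - 1) = min(23, 6) = 6.
Compute A + B mod 23 directly:
a = 6: 6+0=6, 6+11=17, 6+14=20
a = 8: 8+0=8, 8+11=19, 8+14=22
a = 14: 14+0=14, 14+11=2, 14+14=5
a = 22: 22+0=22, 22+11=10, 22+14=13
A + B = {2, 5, 6, 8, 10, 13, 14, 17, 19, 20, 22}, so |A + B| = 11.
Verify: 11 ≥ 6? Yes ✓.

CD lower bound = 6, actual |A + B| = 11.


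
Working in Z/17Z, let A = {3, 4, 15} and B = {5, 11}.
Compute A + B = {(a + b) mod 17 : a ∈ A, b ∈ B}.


Work in Z/17Z: reduce every sum a + b modulo 17.
Enumerate all 6 pairs:
a = 3: 3+5=8, 3+11=14
a = 4: 4+5=9, 4+11=15
a = 15: 15+5=3, 15+11=9
Distinct residues collected: {3, 8, 9, 14, 15}
|A + B| = 5 (out of 17 total residues).

A + B = {3, 8, 9, 14, 15}


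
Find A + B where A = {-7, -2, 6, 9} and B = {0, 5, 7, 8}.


A + B = {a + b : a ∈ A, b ∈ B}.
Enumerate all |A|·|B| = 4·4 = 16 pairs (a, b) and collect distinct sums.
a = -7: -7+0=-7, -7+5=-2, -7+7=0, -7+8=1
a = -2: -2+0=-2, -2+5=3, -2+7=5, -2+8=6
a = 6: 6+0=6, 6+5=11, 6+7=13, 6+8=14
a = 9: 9+0=9, 9+5=14, 9+7=16, 9+8=17
Collecting distinct sums: A + B = {-7, -2, 0, 1, 3, 5, 6, 9, 11, 13, 14, 16, 17}
|A + B| = 13

A + B = {-7, -2, 0, 1, 3, 5, 6, 9, 11, 13, 14, 16, 17}


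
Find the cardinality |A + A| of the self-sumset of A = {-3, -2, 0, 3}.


A + A = {a + a' : a, a' ∈ A}; |A| = 4.
General bounds: 2|A| - 1 ≤ |A + A| ≤ |A|(|A|+1)/2, i.e. 7 ≤ |A + A| ≤ 10.
Lower bound 2|A|-1 is attained iff A is an arithmetic progression.
Enumerate sums a + a' for a ≤ a' (symmetric, so this suffices):
a = -3: -3+-3=-6, -3+-2=-5, -3+0=-3, -3+3=0
a = -2: -2+-2=-4, -2+0=-2, -2+3=1
a = 0: 0+0=0, 0+3=3
a = 3: 3+3=6
Distinct sums: {-6, -5, -4, -3, -2, 0, 1, 3, 6}
|A + A| = 9

|A + A| = 9


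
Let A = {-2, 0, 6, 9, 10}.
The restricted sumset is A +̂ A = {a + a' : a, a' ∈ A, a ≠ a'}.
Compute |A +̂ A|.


Restricted sumset: A +̂ A = {a + a' : a ∈ A, a' ∈ A, a ≠ a'}.
Equivalently, take A + A and drop any sum 2a that is achievable ONLY as a + a for a ∈ A (i.e. sums representable only with equal summands).
Enumerate pairs (a, a') with a < a' (symmetric, so each unordered pair gives one sum; this covers all a ≠ a'):
  -2 + 0 = -2
  -2 + 6 = 4
  -2 + 9 = 7
  -2 + 10 = 8
  0 + 6 = 6
  0 + 9 = 9
  0 + 10 = 10
  6 + 9 = 15
  6 + 10 = 16
  9 + 10 = 19
Collected distinct sums: {-2, 4, 6, 7, 8, 9, 10, 15, 16, 19}
|A +̂ A| = 10
(Reference bound: |A +̂ A| ≥ 2|A| - 3 for |A| ≥ 2, with |A| = 5 giving ≥ 7.)

|A +̂ A| = 10


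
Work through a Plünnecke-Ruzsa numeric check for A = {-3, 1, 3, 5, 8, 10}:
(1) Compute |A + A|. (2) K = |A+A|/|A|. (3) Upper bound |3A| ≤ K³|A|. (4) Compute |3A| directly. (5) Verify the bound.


|A| = 6.
Step 1: Compute A + A by enumerating all 36 pairs.
A + A = {-6, -2, 0, 2, 4, 5, 6, 7, 8, 9, 10, 11, 13, 15, 16, 18, 20}, so |A + A| = 17.
Step 2: Doubling constant K = |A + A|/|A| = 17/6 = 17/6 ≈ 2.8333.
Step 3: Plünnecke-Ruzsa gives |3A| ≤ K³·|A| = (2.8333)³ · 6 ≈ 136.4722.
Step 4: Compute 3A = A + A + A directly by enumerating all triples (a,b,c) ∈ A³; |3A| = 31.
Step 5: Check 31 ≤ 136.4722? Yes ✓.

K = 17/6, Plünnecke-Ruzsa bound K³|A| ≈ 136.4722, |3A| = 31, inequality holds.


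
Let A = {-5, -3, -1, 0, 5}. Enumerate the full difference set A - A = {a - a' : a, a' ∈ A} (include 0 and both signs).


A - A = {a - a' : a, a' ∈ A}.
Compute a - a' for each ordered pair (a, a'):
a = -5: -5--5=0, -5--3=-2, -5--1=-4, -5-0=-5, -5-5=-10
a = -3: -3--5=2, -3--3=0, -3--1=-2, -3-0=-3, -3-5=-8
a = -1: -1--5=4, -1--3=2, -1--1=0, -1-0=-1, -1-5=-6
a = 0: 0--5=5, 0--3=3, 0--1=1, 0-0=0, 0-5=-5
a = 5: 5--5=10, 5--3=8, 5--1=6, 5-0=5, 5-5=0
Collecting distinct values (and noting 0 appears from a-a):
A - A = {-10, -8, -6, -5, -4, -3, -2, -1, 0, 1, 2, 3, 4, 5, 6, 8, 10}
|A - A| = 17

A - A = {-10, -8, -6, -5, -4, -3, -2, -1, 0, 1, 2, 3, 4, 5, 6, 8, 10}


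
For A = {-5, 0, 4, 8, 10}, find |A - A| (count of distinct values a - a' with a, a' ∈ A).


A - A = {a - a' : a, a' ∈ A}; |A| = 5.
Bounds: 2|A|-1 ≤ |A - A| ≤ |A|² - |A| + 1, i.e. 9 ≤ |A - A| ≤ 21.
Note: 0 ∈ A - A always (from a - a). The set is symmetric: if d ∈ A - A then -d ∈ A - A.
Enumerate nonzero differences d = a - a' with a > a' (then include -d):
Positive differences: {2, 4, 5, 6, 8, 9, 10, 13, 15}
Full difference set: {0} ∪ (positive diffs) ∪ (negative diffs).
|A - A| = 1 + 2·9 = 19 (matches direct enumeration: 19).

|A - A| = 19


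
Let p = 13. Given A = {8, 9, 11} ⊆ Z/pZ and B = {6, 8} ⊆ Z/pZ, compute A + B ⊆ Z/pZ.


Work in Z/13Z: reduce every sum a + b modulo 13.
Enumerate all 6 pairs:
a = 8: 8+6=1, 8+8=3
a = 9: 9+6=2, 9+8=4
a = 11: 11+6=4, 11+8=6
Distinct residues collected: {1, 2, 3, 4, 6}
|A + B| = 5 (out of 13 total residues).

A + B = {1, 2, 3, 4, 6}


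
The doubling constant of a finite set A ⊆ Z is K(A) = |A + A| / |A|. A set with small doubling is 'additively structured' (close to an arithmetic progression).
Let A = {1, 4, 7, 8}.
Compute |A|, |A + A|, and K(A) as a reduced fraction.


|A| = 4.
Compute A + A by enumerating all 16 pairs.
A + A = {2, 5, 8, 9, 11, 12, 14, 15, 16}, so |A + A| = 9.
K = |A + A| / |A| = 9/4 (already in lowest terms) ≈ 2.2500.
Reference: AP of size 4 gives K = 7/4 ≈ 1.7500; a fully generic set of size 4 gives K ≈ 2.5000.

|A| = 4, |A + A| = 9, K = 9/4.


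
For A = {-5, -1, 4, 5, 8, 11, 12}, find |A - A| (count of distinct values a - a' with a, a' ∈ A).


A - A = {a - a' : a, a' ∈ A}; |A| = 7.
Bounds: 2|A|-1 ≤ |A - A| ≤ |A|² - |A| + 1, i.e. 13 ≤ |A - A| ≤ 43.
Note: 0 ∈ A - A always (from a - a). The set is symmetric: if d ∈ A - A then -d ∈ A - A.
Enumerate nonzero differences d = a - a' with a > a' (then include -d):
Positive differences: {1, 3, 4, 5, 6, 7, 8, 9, 10, 12, 13, 16, 17}
Full difference set: {0} ∪ (positive diffs) ∪ (negative diffs).
|A - A| = 1 + 2·13 = 27 (matches direct enumeration: 27).

|A - A| = 27


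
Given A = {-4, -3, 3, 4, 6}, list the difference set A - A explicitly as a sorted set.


A - A = {a - a' : a, a' ∈ A}.
Compute a - a' for each ordered pair (a, a'):
a = -4: -4--4=0, -4--3=-1, -4-3=-7, -4-4=-8, -4-6=-10
a = -3: -3--4=1, -3--3=0, -3-3=-6, -3-4=-7, -3-6=-9
a = 3: 3--4=7, 3--3=6, 3-3=0, 3-4=-1, 3-6=-3
a = 4: 4--4=8, 4--3=7, 4-3=1, 4-4=0, 4-6=-2
a = 6: 6--4=10, 6--3=9, 6-3=3, 6-4=2, 6-6=0
Collecting distinct values (and noting 0 appears from a-a):
A - A = {-10, -9, -8, -7, -6, -3, -2, -1, 0, 1, 2, 3, 6, 7, 8, 9, 10}
|A - A| = 17

A - A = {-10, -9, -8, -7, -6, -3, -2, -1, 0, 1, 2, 3, 6, 7, 8, 9, 10}


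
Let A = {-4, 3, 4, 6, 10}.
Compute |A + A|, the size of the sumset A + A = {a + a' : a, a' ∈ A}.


A + A = {a + a' : a, a' ∈ A}; |A| = 5.
General bounds: 2|A| - 1 ≤ |A + A| ≤ |A|(|A|+1)/2, i.e. 9 ≤ |A + A| ≤ 15.
Lower bound 2|A|-1 is attained iff A is an arithmetic progression.
Enumerate sums a + a' for a ≤ a' (symmetric, so this suffices):
a = -4: -4+-4=-8, -4+3=-1, -4+4=0, -4+6=2, -4+10=6
a = 3: 3+3=6, 3+4=7, 3+6=9, 3+10=13
a = 4: 4+4=8, 4+6=10, 4+10=14
a = 6: 6+6=12, 6+10=16
a = 10: 10+10=20
Distinct sums: {-8, -1, 0, 2, 6, 7, 8, 9, 10, 12, 13, 14, 16, 20}
|A + A| = 14

|A + A| = 14


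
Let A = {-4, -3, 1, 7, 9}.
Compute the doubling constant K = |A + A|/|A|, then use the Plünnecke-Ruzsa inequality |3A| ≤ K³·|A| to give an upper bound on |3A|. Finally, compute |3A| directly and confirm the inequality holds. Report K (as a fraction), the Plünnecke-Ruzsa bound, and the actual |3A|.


|A| = 5.
Step 1: Compute A + A by enumerating all 25 pairs.
A + A = {-8, -7, -6, -3, -2, 2, 3, 4, 5, 6, 8, 10, 14, 16, 18}, so |A + A| = 15.
Step 2: Doubling constant K = |A + A|/|A| = 15/5 = 15/5 ≈ 3.0000.
Step 3: Plünnecke-Ruzsa gives |3A| ≤ K³·|A| = (3.0000)³ · 5 ≈ 135.0000.
Step 4: Compute 3A = A + A + A directly by enumerating all triples (a,b,c) ∈ A³; |3A| = 30.
Step 5: Check 30 ≤ 135.0000? Yes ✓.

K = 15/5, Plünnecke-Ruzsa bound K³|A| ≈ 135.0000, |3A| = 30, inequality holds.


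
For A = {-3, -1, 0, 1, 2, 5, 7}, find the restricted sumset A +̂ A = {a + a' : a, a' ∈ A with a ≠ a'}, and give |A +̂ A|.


Restricted sumset: A +̂ A = {a + a' : a ∈ A, a' ∈ A, a ≠ a'}.
Equivalently, take A + A and drop any sum 2a that is achievable ONLY as a + a for a ∈ A (i.e. sums representable only with equal summands).
Enumerate pairs (a, a') with a < a' (symmetric, so each unordered pair gives one sum; this covers all a ≠ a'):
  -3 + -1 = -4
  -3 + 0 = -3
  -3 + 1 = -2
  -3 + 2 = -1
  -3 + 5 = 2
  -3 + 7 = 4
  -1 + 0 = -1
  -1 + 1 = 0
  -1 + 2 = 1
  -1 + 5 = 4
  -1 + 7 = 6
  0 + 1 = 1
  0 + 2 = 2
  0 + 5 = 5
  0 + 7 = 7
  1 + 2 = 3
  1 + 5 = 6
  1 + 7 = 8
  2 + 5 = 7
  2 + 7 = 9
  5 + 7 = 12
Collected distinct sums: {-4, -3, -2, -1, 0, 1, 2, 3, 4, 5, 6, 7, 8, 9, 12}
|A +̂ A| = 15
(Reference bound: |A +̂ A| ≥ 2|A| - 3 for |A| ≥ 2, with |A| = 7 giving ≥ 11.)

|A +̂ A| = 15
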